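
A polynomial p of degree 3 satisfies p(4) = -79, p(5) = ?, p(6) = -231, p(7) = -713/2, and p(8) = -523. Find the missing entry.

The 4 known points determine the degree-3 polynomial uniquely.
Write p(x) = ax^3 + bx^2 + cx + d. Substituting each data point gives a linear system:
  64a + 16b + 4c + d = -79
  216a + 36b + 6c + d = -231
  343a + 49b + 7c + d = -713/2
  512a + 64b + 8c + d = -523
Solving the system yields a = -1, b = 1/2, c = -5, d = -3.
So p(x) = -x^3 + (1/2)x^2 - 5x - 3.
Then p(5) = -281/2.

-281/2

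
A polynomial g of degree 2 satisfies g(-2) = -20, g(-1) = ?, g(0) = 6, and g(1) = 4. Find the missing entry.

The 3 known points determine the degree-2 polynomial uniquely.
Write g(x) = ax^2 + bx + c. Substituting each data point gives a linear system:
  4a - 2b + c = -20
  c = 6
  a + b + c = 4
Solving the system yields a = -5, b = 3, c = 6.
So g(x) = -5x^2 + 3x + 6.
Then g(-1) = -2.

-2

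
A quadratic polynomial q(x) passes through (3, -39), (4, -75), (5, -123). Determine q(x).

Using the Lagrange interpolation formula with nodes 3, 4, 5:
  L_0(x) = (x - 4)(x - 5) / 2
  L_1(x) = (x - 3)(x - 5) / -1
  L_2(x) = (x - 3)(x - 4) / 2
Then q(x) = -39·L_0(x) - 75·L_1(x) - 123·L_2(x).
Expanding and collecting terms gives q(x) = -6x^2 + 6x - 3.
Check: q(5) = -123. ✓

q(x) = -6x^2 + 6x - 3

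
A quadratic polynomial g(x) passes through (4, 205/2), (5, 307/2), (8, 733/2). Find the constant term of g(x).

Write g(x) = ax^2 + bx + c. Substituting each data point gives a linear system:
  16a + 4b + c = 205/2
  25a + 5b + c = 307/2
  64a + 8b + c = 733/2
Solving the system yields a = 5, b = 6, c = -3/2.
So g(x) = 5x^2 + 6x - 3/2.
The constant term is -3/2.

-3/2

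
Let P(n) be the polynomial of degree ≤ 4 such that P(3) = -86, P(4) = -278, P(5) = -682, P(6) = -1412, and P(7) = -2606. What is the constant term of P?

-2

Write P(n) = an^4 + bn^3 + cn^2 + dn + e. Substituting each data point gives a linear system:
  81a + 27b + 9c + 3d + e = -86
  256a + 64b + 16c + 4d + e = -278
  625a + 125b + 25c + 5d + e = -682
  1296a + 216b + 36c + 6d + e = -1412
  2401a + 343b + 49c + 7d + e = -2606
Solving the system yields a = -1, b = -1, c = 3, d = -1, e = -2.
So P(n) = -n⁴ - n³ + 3n² - n - 2.
The constant term is -2.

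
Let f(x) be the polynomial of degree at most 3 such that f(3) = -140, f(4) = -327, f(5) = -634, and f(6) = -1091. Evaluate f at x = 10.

Forward differences of the values at x = 3, 4, 5, 6:
  f  : -140  -327  -634  -1091
  Δ  : -187  -307  -457
  Δ^2: -120  -150
  Δ^3: -30
The third differences are constant, confirming degree 3.
Interpolating (Newton forward form) and evaluating at x = 10 gives f(10) = -5019.

-5019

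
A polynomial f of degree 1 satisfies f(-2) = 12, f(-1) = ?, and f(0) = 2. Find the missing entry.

The 2 known points determine the degree-1 polynomial uniquely.
Write f(t) = at + b. Substituting each data point gives a linear system:
  -2a + b = 12
  b = 2
Solving the system yields a = -5, b = 2.
So f(t) = -5t + 2.
Then f(-1) = 7.

7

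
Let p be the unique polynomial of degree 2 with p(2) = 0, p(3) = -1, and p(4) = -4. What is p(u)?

Using the Lagrange interpolation formula with nodes 2, 3, 4:
  L_0(u) = (u - 3)(u - 4) / 2
  L_1(u) = (u - 2)(u - 4) / -1
  L_2(u) = (u - 2)(u - 3) / 2
Then p(u) = 0·L_0(u) - 1·L_1(u) - 4·L_2(u).
Expanding and collecting terms gives p(u) = -u^2 + 4u - 4.
Check: p(4) = -4. ✓

p(u) = -u^2 + 4u - 4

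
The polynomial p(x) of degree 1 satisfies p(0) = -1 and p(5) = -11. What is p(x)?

p(x) = -2x - 1

Write p(x) = ax + b. Substituting each data point gives a linear system:
  b = -1
  5a + b = -11
Solving the system yields a = -2, b = -1.
So p(x) = -2x - 1.
Check: p(5) = -11. ✓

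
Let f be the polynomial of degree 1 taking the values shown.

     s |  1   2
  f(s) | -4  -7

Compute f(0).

-1

Using the Lagrange interpolation formula with nodes 1, 2:
  L_0(s) = (s - 2) / -1
  L_1(s) = (s - 1) / 1
Then f(s) = -4·L_0(s) - 7·L_1(s).
Expanding and collecting terms gives f(s) = -3s - 1.
Evaluating at s = 0: f(0) = -1.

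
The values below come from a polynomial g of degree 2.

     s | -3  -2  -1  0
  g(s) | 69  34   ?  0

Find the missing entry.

11

On equispaced nodes a degree-2 polynomial has vanishing third forward difference, so
  - g(-3) + 3·g(-2) - 3·g(-1) + g(0) = 0.
Substituting the known values and solving for g(-1):
  -3·g(-1) = -33
  g(-1) = 11.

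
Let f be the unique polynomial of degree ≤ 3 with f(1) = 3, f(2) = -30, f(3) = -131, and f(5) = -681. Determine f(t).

Write f(t) = at^3 + bt^2 + ct + d. Substituting each data point gives a linear system:
  a + b + c + d = 3
  8a + 4b + 2c + d = -30
  27a + 9b + 3c + d = -131
  125a + 25b + 5c + d = -681
Solving the system yields a = -6, b = 2, c = 3, d = 4.
So f(t) = -6t^3 + 2t^2 + 3t + 4.
Check: f(5) = -681. ✓

f(t) = -6t^3 + 2t^2 + 3t + 4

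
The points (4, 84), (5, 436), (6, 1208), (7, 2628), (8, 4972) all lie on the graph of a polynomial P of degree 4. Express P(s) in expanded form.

P(s) = 2s^4 - 6s^3 - 2s^2 - 2s - 4

Write P(s) = as^4 + bs^3 + cs^2 + ds + e. Substituting each data point gives a linear system:
  256a + 64b + 16c + 4d + e = 84
  625a + 125b + 25c + 5d + e = 436
  1296a + 216b + 36c + 6d + e = 1208
  2401a + 343b + 49c + 7d + e = 2628
  4096a + 512b + 64c + 8d + e = 4972
Solving the system yields a = 2, b = -6, c = -2, d = -2, e = -4.
So P(s) = 2s^4 - 6s^3 - 2s^2 - 2s - 4.
Check: P(6) = 1208. ✓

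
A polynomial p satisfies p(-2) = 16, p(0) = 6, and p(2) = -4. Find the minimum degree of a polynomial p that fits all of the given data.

Forward differences of the values at n = -2, 0, 2:
  p  : 16  6  -4
  Δ  : -10  -10
  Δ^2: 0
The first differences are constant (-10) and nonzero, while all higher differences vanish, so the minimal degree is 1.

1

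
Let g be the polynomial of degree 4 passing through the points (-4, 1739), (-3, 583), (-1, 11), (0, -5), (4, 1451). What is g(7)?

Using the Lagrange interpolation formula with nodes -4, -3, -1, 0, 4:
  L_0(t) = (t + 3)(t + 1)t(t - 4) / 96
  L_1(t) = (t + 4)(t + 1)t(t - 4) / -42
  L_2(t) = (t + 4)(t + 3)t(t - 4) / 30
  L_3(t) = (t + 4)(t + 3)(t + 1)(t - 4) / -48
  L_4(t) = (t + 4)(t + 3)(t + 1)t / 1120
Then g(t) = 1739·L_0(t) + 583·L_1(t) + 11·L_2(t) - 5·L_3(t) + 1451·L_4(t).
Expanding and collecting terms gives g(t) = 6t⁴ - 2t³ + 4t² - 4t - 5.
Evaluating at t = 7: g(7) = 13883.

13883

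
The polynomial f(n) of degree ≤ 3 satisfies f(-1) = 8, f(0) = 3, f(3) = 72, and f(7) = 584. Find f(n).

f(n) = n^3 + 5n^2 - n + 3

Using the Lagrange interpolation formula with nodes -1, 0, 3, 7:
  L_0(n) = n(n - 3)(n - 7) / -32
  L_1(n) = (n + 1)(n - 3)(n - 7) / 21
  L_2(n) = (n + 1)n(n - 7) / -48
  L_3(n) = (n + 1)n(n - 3) / 224
Then f(n) = 8·L_0(n) + 3·L_1(n) + 72·L_2(n) + 584·L_3(n).
Expanding and collecting terms gives f(n) = n^3 + 5n^2 - n + 3.
Check: f(-1) = 8. ✓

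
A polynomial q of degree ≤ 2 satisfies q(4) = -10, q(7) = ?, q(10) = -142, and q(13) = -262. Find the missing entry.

On equispaced nodes a degree-2 polynomial has vanishing third forward difference, so
  - q(4) + 3·q(7) - 3·q(10) + q(13) = 0.
Substituting the known values and solving for q(7):
  3·q(7) = -174
  q(7) = -58.

-58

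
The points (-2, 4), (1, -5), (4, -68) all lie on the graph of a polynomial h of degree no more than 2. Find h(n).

Using the Lagrange interpolation formula with nodes -2, 1, 4:
  L_0(n) = (n - 1)(n - 4) / 18
  L_1(n) = (n + 2)(n - 4) / -9
  L_2(n) = (n + 2)(n - 1) / 18
Then h(n) = 4·L_0(n) - 5·L_1(n) - 68·L_2(n).
Expanding and collecting terms gives h(n) = -3n² - 6n + 4.
Check: h(1) = -5. ✓

h(n) = -3n^2 - 6n + 4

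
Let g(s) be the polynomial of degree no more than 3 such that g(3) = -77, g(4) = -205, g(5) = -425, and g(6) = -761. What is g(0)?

-5

Using the Lagrange interpolation formula with nodes 3, 4, 5, 6:
  L_0(s) = (s - 4)(s - 5)(s - 6) / -6
  L_1(s) = (s - 3)(s - 5)(s - 6) / 2
  L_2(s) = (s - 3)(s - 4)(s - 6) / -2
  L_3(s) = (s - 3)(s - 4)(s - 5) / 6
Then g(s) = -77·L_0(s) - 205·L_1(s) - 425·L_2(s) - 761·L_3(s).
Expanding and collecting terms gives g(s) = -4s^3 + 2s^2 + 6s - 5.
Evaluating at s = 0: g(0) = -5.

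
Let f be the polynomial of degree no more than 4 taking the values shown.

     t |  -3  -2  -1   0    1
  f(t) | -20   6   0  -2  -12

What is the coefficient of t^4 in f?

-2

Write f(t) = at^4 + bt^3 + ct^2 + dt + e. Substituting each data point gives a linear system:
  81a - 27b + 9c - 3d + e = -20
  16a - 8b + 4c - 2d + e = 6
  a - b + c - d + e = 0
  e = -2
  a + b + c + d + e = -12
Solving the system yields a = -2, b = -6, c = -2, d = 0, e = -2.
So f(t) = -2t^4 - 6t^3 - 2t^2 - 2.
The leading coefficient is -2.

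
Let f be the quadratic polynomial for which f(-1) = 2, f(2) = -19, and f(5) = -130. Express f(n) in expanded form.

f(n) = -5n^2 - 2n + 5

Write f(n) = an^2 + bn + c. Substituting each data point gives a linear system:
  a - b + c = 2
  4a + 2b + c = -19
  25a + 5b + c = -130
Solving the system yields a = -5, b = -2, c = 5.
So f(n) = -5n^2 - 2n + 5.
Check: f(-1) = 2. ✓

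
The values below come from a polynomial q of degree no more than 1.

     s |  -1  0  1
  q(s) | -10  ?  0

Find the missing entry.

The 2 known points determine the degree-1 polynomial uniquely.
Write q(s) = as + b. Substituting each data point gives a linear system:
  -a + b = -10
  a + b = 0
Solving the system yields a = 5, b = -5.
So q(s) = 5s - 5.
Then q(0) = -5.

-5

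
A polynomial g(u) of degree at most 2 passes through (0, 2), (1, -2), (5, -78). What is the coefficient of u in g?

Write g(u) = au^2 + bu + c. Substituting each data point gives a linear system:
  c = 2
  a + b + c = -2
  25a + 5b + c = -78
Solving the system yields a = -3, b = -1, c = 2.
So g(u) = -3u² - u + 2.
The coefficient of u is -1.

-1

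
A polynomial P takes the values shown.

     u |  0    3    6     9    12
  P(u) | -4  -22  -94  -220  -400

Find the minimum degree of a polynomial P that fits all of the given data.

2

Forward differences of the values at u = 0, 3, 6, 9, 12:
  P  : -4  -22  -94  -220  -400
  Δ  : -18  -72  -126  -180
  Δ^2: -54  -54  -54
  Δ^3: 0  0
  Δ^4: 0
The second differences are constant (-54) and nonzero, while all higher differences vanish, so the minimal degree is 2.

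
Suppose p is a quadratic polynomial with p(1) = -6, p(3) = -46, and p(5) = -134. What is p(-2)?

Using the Lagrange interpolation formula with nodes 1, 3, 5:
  L_0(x) = (x - 3)(x - 5) / 8
  L_1(x) = (x - 1)(x - 5) / -4
  L_2(x) = (x - 1)(x - 3) / 8
Then p(x) = -6·L_0(x) - 46·L_1(x) - 134·L_2(x).
Expanding and collecting terms gives p(x) = -6x² + 4x - 4.
Evaluating at x = -2: p(-2) = -36.

-36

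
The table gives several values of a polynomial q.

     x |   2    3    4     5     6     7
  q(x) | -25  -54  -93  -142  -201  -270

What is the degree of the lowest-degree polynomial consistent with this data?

2

Forward differences of the values at x = 2, 3, 4, 5, 6, 7:
  q  : -25  -54  -93  -142  -201  -270
  Δ  : -29  -39  -49  -59  -69
  Δ^2: -10  -10  -10  -10
  Δ^3: 0  0  0
  Δ^4: 0  0
  Δ^5: 0
The second differences are constant (-10) and nonzero, while all higher differences vanish, so the minimal degree is 2.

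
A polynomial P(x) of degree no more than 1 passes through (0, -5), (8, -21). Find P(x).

Write P(x) = ax + b. Substituting each data point gives a linear system:
  b = -5
  8a + b = -21
Solving the system yields a = -2, b = -5.
So P(x) = -2x - 5.
Check: P(8) = -21. ✓

P(x) = -2x - 5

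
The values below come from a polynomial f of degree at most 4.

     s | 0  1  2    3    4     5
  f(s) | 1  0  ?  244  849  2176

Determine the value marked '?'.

37

The 5 known points determine the degree-4 polynomial uniquely.
Write f(s) = as^4 + bs^3 + cs^2 + ds + e. Substituting each data point gives a linear system:
  e = 1
  a + b + c + d + e = 0
  81a + 27b + 9c + 3d + e = 244
  256a + 64b + 16c + 4d + e = 849
  625a + 125b + 25c + 5d + e = 2176
Solving the system yields a = 4, b = -2, c = -3, d = 0, e = 1.
So f(s) = 4s^4 - 2s^3 - 3s^2 + 1.
Then f(2) = 37.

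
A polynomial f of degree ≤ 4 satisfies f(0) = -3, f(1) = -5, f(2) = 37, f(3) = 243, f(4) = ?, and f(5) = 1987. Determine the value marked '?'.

The 5 known points determine the degree-4 polynomial uniquely.
Write f(x) = ax^4 + bx^3 + cx^2 + dx + e. Substituting each data point gives a linear system:
  e = -3
  a + b + c + d + e = -5
  16a + 8b + 4c + 2d + e = 37
  81a + 27b + 9c + 3d + e = 243
  625a + 125b + 25c + 5d + e = 1987
Solving the system yields a = 3, b = 2, c = -5, d = -2, e = -3.
So f(x) = 3x⁴ + 2x³ - 5x² - 2x - 3.
Then f(4) = 805.

805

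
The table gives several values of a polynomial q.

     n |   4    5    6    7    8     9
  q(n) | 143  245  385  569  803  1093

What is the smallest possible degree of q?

3

Forward differences of the values at n = 4, 5, 6, 7, 8, 9:
  q  : 143  245  385  569  803  1093
  Δ  : 102  140  184  234  290
  Δ^2: 38  44  50  56
  Δ^3: 6  6  6
  Δ^4: 0  0
  Δ^5: 0
The third differences are constant (6) and nonzero, while all higher differences vanish, so the minimal degree is 3.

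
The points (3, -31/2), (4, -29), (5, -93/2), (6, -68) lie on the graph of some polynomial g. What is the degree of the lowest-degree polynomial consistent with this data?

2

Forward differences of the values at n = 3, 4, 5, 6:
  g  : -31/2  -29  -93/2  -68
  Δ  : -27/2  -35/2  -43/2
  Δ^2: -4  -4
  Δ^3: 0
The second differences are constant (-4) and nonzero, while all higher differences vanish, so the minimal degree is 2.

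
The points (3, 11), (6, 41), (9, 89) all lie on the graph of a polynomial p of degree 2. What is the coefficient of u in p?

1

Write p(u) = au^2 + bu + c. Substituting each data point gives a linear system:
  9a + 3b + c = 11
  36a + 6b + c = 41
  81a + 9b + c = 89
Solving the system yields a = 1, b = 1, c = -1.
So p(u) = u² + u - 1.
The coefficient of u is 1.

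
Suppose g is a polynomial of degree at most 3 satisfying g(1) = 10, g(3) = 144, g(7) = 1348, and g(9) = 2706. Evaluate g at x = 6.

885

Using the Lagrange interpolation formula with nodes 1, 3, 7, 9:
  L_0(x) = (x - 3)(x - 7)(x - 9) / -96
  L_1(x) = (x - 1)(x - 7)(x - 9) / 48
  L_2(x) = (x - 1)(x - 3)(x - 9) / -48
  L_3(x) = (x - 1)(x - 3)(x - 7) / 96
Then g(x) = 10·L_0(x) + 144·L_1(x) + 1348·L_2(x) + 2706·L_3(x).
Expanding and collecting terms gives g(x) = 3x^3 + 6x^2 + 4x - 3.
Evaluating at x = 6: g(6) = 885.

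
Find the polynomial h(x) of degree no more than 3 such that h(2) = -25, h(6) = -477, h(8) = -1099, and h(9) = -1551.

h(x) = -2x^3 - x^2 - x - 3

Using the Lagrange interpolation formula with nodes 2, 6, 8, 9:
  L_0(x) = (x - 6)(x - 8)(x - 9) / -168
  L_1(x) = (x - 2)(x - 8)(x - 9) / 24
  L_2(x) = (x - 2)(x - 6)(x - 9) / -12
  L_3(x) = (x - 2)(x - 6)(x - 8) / 21
Then h(x) = -25·L_0(x) - 477·L_1(x) - 1099·L_2(x) - 1551·L_3(x).
Expanding and collecting terms gives h(x) = -2x^3 - x^2 - x - 3.
Check: h(9) = -1551. ✓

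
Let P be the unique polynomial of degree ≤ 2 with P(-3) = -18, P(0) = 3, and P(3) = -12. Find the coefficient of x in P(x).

Write P(x) = ax^2 + bx + c. Substituting each data point gives a linear system:
  9a - 3b + c = -18
  c = 3
  9a + 3b + c = -12
Solving the system yields a = -2, b = 1, c = 3.
So P(x) = -2x² + x + 3.
The coefficient of x is 1.

1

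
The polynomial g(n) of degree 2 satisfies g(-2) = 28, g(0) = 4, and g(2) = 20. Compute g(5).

Forward differences of the values at n = -2, 0, 2:
  g  : 28  4  20
  Δ  : -24  16
  Δ^2: 40
The second differences are constant, confirming degree 2.
Interpolating (Newton forward form) and evaluating at n = 5 gives g(5) = 119.

119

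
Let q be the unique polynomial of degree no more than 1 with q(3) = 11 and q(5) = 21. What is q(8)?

Using the Lagrange interpolation formula with nodes 3, 5:
  L_0(x) = (x - 5) / -2
  L_1(x) = (x - 3) / 2
Then q(x) = 11·L_0(x) + 21·L_1(x).
Expanding and collecting terms gives q(x) = 5x - 4.
Evaluating at x = 8: q(8) = 36.

36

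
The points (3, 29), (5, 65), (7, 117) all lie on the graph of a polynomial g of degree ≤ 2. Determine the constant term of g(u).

Write g(u) = au^2 + bu + c. Substituting each data point gives a linear system:
  9a + 3b + c = 29
  25a + 5b + c = 65
  49a + 7b + c = 117
Solving the system yields a = 2, b = 2, c = 5.
So g(u) = 2u^2 + 2u + 5.
The constant term is 5.

5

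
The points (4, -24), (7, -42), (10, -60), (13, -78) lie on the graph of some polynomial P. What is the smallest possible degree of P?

Forward differences of the values at n = 4, 7, 10, 13:
  P  : -24  -42  -60  -78
  Δ  : -18  -18  -18
  Δ^2: 0  0
  Δ^3: 0
The first differences are constant (-18) and nonzero, while all higher differences vanish, so the minimal degree is 1.

1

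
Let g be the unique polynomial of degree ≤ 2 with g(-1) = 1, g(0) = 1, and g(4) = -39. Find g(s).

g(s) = -2s^2 - 2s + 1

Using the Lagrange interpolation formula with nodes -1, 0, 4:
  L_0(s) = s(s - 4) / 5
  L_1(s) = (s + 1)(s - 4) / -4
  L_2(s) = (s + 1)s / 20
Then g(s) = 1·L_0(s) + 1·L_1(s) - 39·L_2(s).
Expanding and collecting terms gives g(s) = -2s^2 - 2s + 1.
Check: g(0) = 1. ✓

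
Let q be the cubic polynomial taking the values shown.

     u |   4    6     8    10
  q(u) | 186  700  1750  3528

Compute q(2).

16

Write q(u) = au^3 + bu^2 + cu + d. Substituting each data point gives a linear system:
  64a + 16b + 4c + d = 186
  216a + 36b + 6c + d = 700
  512a + 64b + 8c + d = 1750
  1000a + 100b + 10c + d = 3528
Solving the system yields a = 4, b = -5, c = 3, d = -2.
So q(u) = 4u^3 - 5u^2 + 3u - 2.
Then q(2) = 16.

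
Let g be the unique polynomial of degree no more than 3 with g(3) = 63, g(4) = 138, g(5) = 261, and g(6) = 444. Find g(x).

g(x) = 2x^3 + x + 6

Write g(x) = ax^3 + bx^2 + cx + d. Substituting each data point gives a linear system:
  27a + 9b + 3c + d = 63
  64a + 16b + 4c + d = 138
  125a + 25b + 5c + d = 261
  216a + 36b + 6c + d = 444
Solving the system yields a = 2, b = 0, c = 1, d = 6.
So g(x) = 2x^3 + x + 6.
Check: g(4) = 138. ✓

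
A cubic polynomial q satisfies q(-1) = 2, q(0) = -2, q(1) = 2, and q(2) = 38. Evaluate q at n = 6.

982

Write q(n) = an^3 + bn^2 + cn + d. Substituting each data point gives a linear system:
  -a + b - c + d = 2
  d = -2
  a + b + c + d = 2
  8a + 4b + 2c + d = 38
Solving the system yields a = 4, b = 4, c = -4, d = -2.
So q(n) = 4n^3 + 4n^2 - 4n - 2.
Then q(6) = 982.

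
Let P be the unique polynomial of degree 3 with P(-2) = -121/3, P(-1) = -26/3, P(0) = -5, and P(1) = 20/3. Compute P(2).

Write P(u) = au^3 + bu^2 + cu + d. Substituting each data point gives a linear system:
  -8a + 4b - 2c + d = -121/3
  -a + b - c + d = -26/3
  d = -5
  a + b + c + d = 20/3
Solving the system yields a = 6, b = 4, c = 5/3, d = -5.
So P(u) = 6u^3 + 4u^2 + (5/3)u - 5.
Then P(2) = 187/3.

187/3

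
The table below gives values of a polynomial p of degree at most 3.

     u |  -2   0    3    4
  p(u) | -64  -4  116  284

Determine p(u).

p(u) = 5u^3 - 3u^2 + 4u - 4

Write p(u) = au^3 + bu^2 + cu + d. Substituting each data point gives a linear system:
  -8a + 4b - 2c + d = -64
  d = -4
  27a + 9b + 3c + d = 116
  64a + 16b + 4c + d = 284
Solving the system yields a = 5, b = -3, c = 4, d = -4.
So p(u) = 5u³ - 3u² + 4u - 4.
Check: p(0) = -4. ✓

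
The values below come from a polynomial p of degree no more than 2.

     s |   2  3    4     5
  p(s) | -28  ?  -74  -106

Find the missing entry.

On equispaced nodes a degree-2 polynomial has vanishing third forward difference, so
  - p(2) + 3·p(3) - 3·p(4) + p(5) = 0.
Substituting the known values and solving for p(3):
  3·p(3) = -144
  p(3) = -48.

-48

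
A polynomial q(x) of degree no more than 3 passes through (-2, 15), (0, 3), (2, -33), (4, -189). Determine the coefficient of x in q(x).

-4

Write q(x) = ax^3 + bx^2 + cx + d. Substituting each data point gives a linear system:
  -8a + 4b - 2c + d = 15
  d = 3
  8a + 4b + 2c + d = -33
  64a + 16b + 4c + d = -189
Solving the system yields a = -2, b = -3, c = -4, d = 3.
So q(x) = -2x^3 - 3x^2 - 4x + 3.
The coefficient of x is -4.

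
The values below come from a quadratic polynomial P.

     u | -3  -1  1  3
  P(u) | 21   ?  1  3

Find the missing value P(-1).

7

The 3 known points determine the degree-2 polynomial uniquely.
Write P(u) = au^2 + bu + c. Substituting each data point gives a linear system:
  9a - 3b + c = 21
  a + b + c = 1
  9a + 3b + c = 3
Solving the system yields a = 1, b = -3, c = 3.
So P(u) = u^2 - 3u + 3.
Then P(-1) = 7.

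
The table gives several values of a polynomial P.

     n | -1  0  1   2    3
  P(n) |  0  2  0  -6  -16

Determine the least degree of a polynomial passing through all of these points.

2

Forward differences of the values at n = -1, 0, 1, 2, 3:
  P  : 0  2  0  -6  -16
  Δ  : 2  -2  -6  -10
  Δ^2: -4  -4  -4
  Δ^3: 0  0
  Δ^4: 0
The second differences are constant (-4) and nonzero, while all higher differences vanish, so the minimal degree is 2.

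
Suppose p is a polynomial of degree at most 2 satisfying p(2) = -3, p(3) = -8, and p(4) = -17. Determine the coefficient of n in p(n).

5

Write p(n) = an^2 + bn + c. Substituting each data point gives a linear system:
  4a + 2b + c = -3
  9a + 3b + c = -8
  16a + 4b + c = -17
Solving the system yields a = -2, b = 5, c = -5.
So p(n) = -2n^2 + 5n - 5.
The coefficient of n is 5.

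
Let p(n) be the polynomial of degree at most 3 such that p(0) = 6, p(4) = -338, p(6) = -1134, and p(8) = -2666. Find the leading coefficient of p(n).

-5

Write p(n) = an^3 + bn^2 + cn + d. Substituting each data point gives a linear system:
  d = 6
  64a + 16b + 4c + d = -338
  216a + 36b + 6c + d = -1134
  512a + 64b + 8c + d = -2666
Solving the system yields a = -5, b = -2, c = 2, d = 6.
So p(n) = -5n³ - 2n² + 2n + 6.
The leading coefficient is -5.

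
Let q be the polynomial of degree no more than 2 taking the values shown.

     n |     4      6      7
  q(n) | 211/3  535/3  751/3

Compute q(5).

355/3

Using the Lagrange interpolation formula with nodes 4, 6, 7:
  L_0(n) = (n - 6)(n - 7) / 6
  L_1(n) = (n - 4)(n - 7) / -2
  L_2(n) = (n - 4)(n - 6) / 3
Then q(n) = 211/3·L_0(n) + 535/3·L_1(n) + 751/3·L_2(n).
Expanding and collecting terms gives q(n) = 6n² - 6n - 5/3.
Evaluating at n = 5: q(5) = 355/3.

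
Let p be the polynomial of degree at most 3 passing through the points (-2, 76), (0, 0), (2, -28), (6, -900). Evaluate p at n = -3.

Using the Lagrange interpolation formula with nodes -2, 0, 2, 6:
  L_0(n) = n(n - 2)(n - 6) / -64
  L_1(n) = (n + 2)(n - 2)(n - 6) / 24
  L_2(n) = (n + 2)n(n - 6) / -32
  L_3(n) = (n + 2)n(n - 2) / 192
Then p(n) = 76·L_0(n) + 0·L_1(n) - 28·L_2(n) - 900·L_3(n).
Expanding and collecting terms gives p(n) = -5n^3 + 6n^2 - 6n.
Evaluating at n = -3: p(-3) = 207.

207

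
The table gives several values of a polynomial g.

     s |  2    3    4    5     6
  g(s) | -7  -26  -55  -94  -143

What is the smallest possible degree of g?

Forward differences of the values at s = 2, 3, 4, 5, 6:
  g  : -7  -26  -55  -94  -143
  Δ  : -19  -29  -39  -49
  Δ^2: -10  -10  -10
  Δ^3: 0  0
  Δ^4: 0
The second differences are constant (-10) and nonzero, while all higher differences vanish, so the minimal degree is 2.

2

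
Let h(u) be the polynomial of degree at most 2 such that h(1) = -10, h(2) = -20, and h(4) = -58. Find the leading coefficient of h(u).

Write h(u) = au^2 + bu + c. Substituting each data point gives a linear system:
  a + b + c = -10
  4a + 2b + c = -20
  16a + 4b + c = -58
Solving the system yields a = -3, b = -1, c = -6.
So h(u) = -3u^2 - u - 6.
The leading coefficient is -3.

-3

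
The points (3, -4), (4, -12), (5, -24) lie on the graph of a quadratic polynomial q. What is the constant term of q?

-4

Write q(s) = as^2 + bs + c. Substituting each data point gives a linear system:
  9a + 3b + c = -4
  16a + 4b + c = -12
  25a + 5b + c = -24
Solving the system yields a = -2, b = 6, c = -4.
So q(s) = -2s^2 + 6s - 4.
The constant term is -4.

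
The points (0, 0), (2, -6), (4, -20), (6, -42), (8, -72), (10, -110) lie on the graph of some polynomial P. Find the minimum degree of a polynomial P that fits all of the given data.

2

Forward differences of the values at n = 0, 2, 4, 6, 8, 10:
  P  : 0  -6  -20  -42  -72  -110
  Δ  : -6  -14  -22  -30  -38
  Δ^2: -8  -8  -8  -8
  Δ^3: 0  0  0
  Δ^4: 0  0
  Δ^5: 0
The second differences are constant (-8) and nonzero, while all higher differences vanish, so the minimal degree is 2.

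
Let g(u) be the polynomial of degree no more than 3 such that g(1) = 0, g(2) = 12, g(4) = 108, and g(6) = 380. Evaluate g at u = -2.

Write g(u) = au^3 + bu^2 + cu + d. Substituting each data point gives a linear system:
  a + b + c + d = 0
  8a + 4b + 2c + d = 12
  64a + 16b + 4c + d = 108
  216a + 36b + 6c + d = 380
Solving the system yields a = 2, b = -2, c = 4, d = -4.
So g(u) = 2u^3 - 2u^2 + 4u - 4.
Then g(-2) = -36.

-36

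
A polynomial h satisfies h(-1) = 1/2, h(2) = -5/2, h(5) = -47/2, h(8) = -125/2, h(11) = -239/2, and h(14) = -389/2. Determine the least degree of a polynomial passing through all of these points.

Forward differences of the values at t = -1, 2, 5, 8, 11, 14:
  h  : 1/2  -5/2  -47/2  -125/2  -239/2  -389/2
  Δ  : -3  -21  -39  -57  -75
  Δ^2: -18  -18  -18  -18
  Δ^3: 0  0  0
  Δ^4: 0  0
  Δ^5: 0
The second differences are constant (-18) and nonzero, while all higher differences vanish, so the minimal degree is 2.

2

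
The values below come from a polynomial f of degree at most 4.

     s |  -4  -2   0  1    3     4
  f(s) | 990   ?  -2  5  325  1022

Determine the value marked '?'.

The 5 known points determine the degree-4 polynomial uniquely.
Write f(s) = as^4 + bs^3 + cs^2 + ds + e. Substituting each data point gives a linear system:
  256a - 64b + 16c - 4d + e = 990
  e = -2
  a + b + c + d + e = 5
  81a + 27b + 9c + 3d + e = 325
  256a + 64b + 16c + 4d + e = 1022
Solving the system yields a = 4, b = 0, c = -1, d = 4, e = -2.
So f(s) = 4s⁴ - s² + 4s - 2.
Then f(-2) = 50.

50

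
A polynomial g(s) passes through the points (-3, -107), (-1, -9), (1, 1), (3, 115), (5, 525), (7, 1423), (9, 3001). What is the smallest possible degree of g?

3

Forward differences of the values at s = -3, -1, 1, 3, 5, 7, 9:
  g  : -107  -9  1  115  525  1423  3001
  Δ  : 98  10  114  410  898  1578
  Δ^2: -88  104  296  488  680
  Δ^3: 192  192  192  192
  Δ^4: 0  0  0
  Δ^5: 0  0
  Δ^6: 0
The third differences are constant (192) and nonzero, while all higher differences vanish, so the minimal degree is 3.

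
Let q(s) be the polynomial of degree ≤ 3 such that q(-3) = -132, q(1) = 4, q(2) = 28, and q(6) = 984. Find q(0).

6

Using the Lagrange interpolation formula with nodes -3, 1, 2, 6:
  L_0(s) = (s - 1)(s - 2)(s - 6) / -180
  L_1(s) = (s + 3)(s - 2)(s - 6) / 20
  L_2(s) = (s + 3)(s - 1)(s - 6) / -20
  L_3(s) = (s + 3)(s - 1)(s - 2) / 180
Then q(s) = -132·L_0(s) + 4·L_1(s) + 28·L_2(s) + 984·L_3(s).
Expanding and collecting terms gives q(s) = 5s³ - 2s² - 5s + 6.
Evaluating at s = 0: q(0) = 6.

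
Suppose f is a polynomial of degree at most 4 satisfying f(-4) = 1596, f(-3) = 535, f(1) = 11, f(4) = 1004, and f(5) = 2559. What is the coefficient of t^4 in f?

Write f(t) = at^4 + bt^3 + ct^2 + dt + e. Substituting each data point gives a linear system:
  256a - 64b + 16c - 4d + e = 1596
  81a - 27b + 9c - 3d + e = 535
  a + b + c + d + e = 11
  256a + 64b + 16c + 4d + e = 1004
  625a + 125b + 25c + 5d + e = 2559
Solving the system yields a = 5, b = -5, c = 1, d = 6, e = 4.
So f(t) = 5t^4 - 5t^3 + t^2 + 6t + 4.
The leading coefficient is 5.

5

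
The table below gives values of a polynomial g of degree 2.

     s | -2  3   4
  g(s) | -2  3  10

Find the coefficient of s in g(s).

Write g(s) = as^2 + bs + c. Substituting each data point gives a linear system:
  4a - 2b + c = -2
  9a + 3b + c = 3
  16a + 4b + c = 10
Solving the system yields a = 1, b = 0, c = -6.
So g(s) = s^2 - 6.
The coefficient of s is 0.

0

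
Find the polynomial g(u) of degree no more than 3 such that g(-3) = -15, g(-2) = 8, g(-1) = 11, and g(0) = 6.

g(u) = 2u^3 + 2u^2 - 5u + 6

Write g(u) = au^3 + bu^2 + cu + d. Substituting each data point gives a linear system:
  -27a + 9b - 3c + d = -15
  -8a + 4b - 2c + d = 8
  -a + b - c + d = 11
  d = 6
Solving the system yields a = 2, b = 2, c = -5, d = 6.
So g(u) = 2u³ + 2u² - 5u + 6.
Check: g(-2) = 8. ✓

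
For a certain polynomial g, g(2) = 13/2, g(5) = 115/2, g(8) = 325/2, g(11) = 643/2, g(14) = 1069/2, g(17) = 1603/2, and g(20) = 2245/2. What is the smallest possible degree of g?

2

Forward differences of the values at s = 2, 5, 8, 11, 14, 17, 20:
  g  : 13/2  115/2  325/2  643/2  1069/2  1603/2  2245/2
  Δ  : 51  105  159  213  267  321
  Δ^2: 54  54  54  54  54
  Δ^3: 0  0  0  0
  Δ^4: 0  0  0
  Δ^5: 0  0
  Δ^6: 0
The second differences are constant (54) and nonzero, while all higher differences vanish, so the minimal degree is 2.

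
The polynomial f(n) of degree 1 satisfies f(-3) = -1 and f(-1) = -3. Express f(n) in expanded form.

f(n) = -n - 4

Write f(n) = an + b. Substituting each data point gives a linear system:
  -3a + b = -1
  -a + b = -3
Solving the system yields a = -1, b = -4.
So f(n) = -n - 4.
Check: f(-3) = -1. ✓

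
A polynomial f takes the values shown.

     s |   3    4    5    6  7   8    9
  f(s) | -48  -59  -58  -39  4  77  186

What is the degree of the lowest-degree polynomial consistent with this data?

3

Forward differences of the values at s = 3, 4, 5, 6, 7, 8, 9:
  f  : -48  -59  -58  -39  4  77  186
  Δ  : -11  1  19  43  73  109
  Δ^2: 12  18  24  30  36
  Δ^3: 6  6  6  6
  Δ^4: 0  0  0
  Δ^5: 0  0
  Δ^6: 0
The third differences are constant (6) and nonzero, while all higher differences vanish, so the minimal degree is 3.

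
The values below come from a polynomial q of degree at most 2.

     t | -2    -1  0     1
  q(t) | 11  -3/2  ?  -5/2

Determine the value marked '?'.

-6

The 3 known points determine the degree-2 polynomial uniquely.
Write q(t) = at^2 + bt + c. Substituting each data point gives a linear system:
  4a - 2b + c = 11
  a - b + c = -3/2
  a + b + c = -5/2
Solving the system yields a = 4, b = -1/2, c = -6.
So q(t) = 4t^2 - (1/2)t - 6.
Then q(0) = -6.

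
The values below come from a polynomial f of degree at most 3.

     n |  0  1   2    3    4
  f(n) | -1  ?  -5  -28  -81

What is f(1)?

The 4 known points determine the degree-3 polynomial uniquely.
Write f(n) = an^3 + bn^2 + cn + d. Substituting each data point gives a linear system:
  d = -1
  8a + 4b + 2c + d = -5
  27a + 9b + 3c + d = -28
  64a + 16b + 4c + d = -81
Solving the system yields a = -2, b = 3, c = 0, d = -1.
So f(n) = -2n^3 + 3n^2 - 1.
Then f(1) = 0.

0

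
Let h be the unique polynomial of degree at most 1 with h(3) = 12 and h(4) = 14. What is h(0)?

6

Using the Lagrange interpolation formula with nodes 3, 4:
  L_0(t) = (t - 4) / -1
  L_1(t) = (t - 3) / 1
Then h(t) = 12·L_0(t) + 14·L_1(t).
Expanding and collecting terms gives h(t) = 2t + 6.
Evaluating at t = 0: h(0) = 6.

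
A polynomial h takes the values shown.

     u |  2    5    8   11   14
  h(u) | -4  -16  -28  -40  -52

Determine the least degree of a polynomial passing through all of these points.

Forward differences of the values at u = 2, 5, 8, 11, 14:
  h  : -4  -16  -28  -40  -52
  Δ  : -12  -12  -12  -12
  Δ^2: 0  0  0
  Δ^3: 0  0
  Δ^4: 0
The first differences are constant (-12) and nonzero, while all higher differences vanish, so the minimal degree is 1.

1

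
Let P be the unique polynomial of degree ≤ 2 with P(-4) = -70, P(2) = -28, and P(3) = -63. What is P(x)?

P(x) = -6x^2 - 5x + 6

Write P(x) = ax^2 + bx + c. Substituting each data point gives a linear system:
  16a - 4b + c = -70
  4a + 2b + c = -28
  9a + 3b + c = -63
Solving the system yields a = -6, b = -5, c = 6.
So P(x) = -6x^2 - 5x + 6.
Check: P(2) = -28. ✓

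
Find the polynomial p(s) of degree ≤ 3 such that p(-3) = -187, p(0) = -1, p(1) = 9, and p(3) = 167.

Write p(s) = as^3 + bs^2 + cs + d. Substituting each data point gives a linear system:
  -27a + 9b - 3c + d = -187
  d = -1
  a + b + c + d = 9
  27a + 9b + 3c + d = 167
Solving the system yields a = 6, b = -1, c = 5, d = -1.
So p(s) = 6s³ - s² + 5s - 1.
Check: p(0) = -1. ✓

p(s) = 6s^3 - s^2 + 5s - 1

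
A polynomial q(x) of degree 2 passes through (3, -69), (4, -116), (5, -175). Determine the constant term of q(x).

Write q(x) = ax^2 + bx + c. Substituting each data point gives a linear system:
  9a + 3b + c = -69
  16a + 4b + c = -116
  25a + 5b + c = -175
Solving the system yields a = -6, b = -5, c = 0.
So q(x) = -6x^2 - 5x.
The constant term is 0.

0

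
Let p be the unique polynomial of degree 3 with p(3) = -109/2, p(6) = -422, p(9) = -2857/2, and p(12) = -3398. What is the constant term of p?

-2

Write p(u) = au^3 + bu^2 + cu + d. Substituting each data point gives a linear system:
  27a + 9b + 3c + d = -109/2
  216a + 36b + 6c + d = -422
  729a + 81b + 9c + d = -2857/2
  1728a + 144b + 12c + d = -3398
Solving the system yields a = -2, b = 1/2, c = -1, d = -2.
So p(u) = -2u^3 + (1/2)u^2 - u - 2.
The constant term is -2.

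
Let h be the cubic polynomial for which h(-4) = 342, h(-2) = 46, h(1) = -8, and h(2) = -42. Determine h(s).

Write h(s) = as^3 + bs^2 + cs + d. Substituting each data point gives a linear system:
  -64a + 16b - 4c + d = 342
  -8a + 4b - 2c + d = 46
  a + b + c + d = -8
  8a + 4b + 2c + d = -42
Solving the system yields a = -5, b = 1, c = -2, d = -2.
So h(s) = -5s³ + s² - 2s - 2.
Check: h(-2) = 46. ✓

h(s) = -5s^3 + s^2 - 2s - 2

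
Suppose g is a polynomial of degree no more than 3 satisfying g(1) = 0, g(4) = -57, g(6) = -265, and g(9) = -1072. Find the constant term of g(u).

Write g(u) = au^3 + bu^2 + cu + d. Substituting each data point gives a linear system:
  a + b + c + d = 0
  64a + 16b + 4c + d = -57
  216a + 36b + 6c + d = -265
  729a + 81b + 9c + d = -1072
Solving the system yields a = -2, b = 5, c = -2, d = -1.
So g(u) = -2u^3 + 5u^2 - 2u - 1.
The constant term is -1.

-1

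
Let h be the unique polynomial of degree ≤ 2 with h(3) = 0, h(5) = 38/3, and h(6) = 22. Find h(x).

Write h(x) = ax^2 + bx + c. Substituting each data point gives a linear system:
  9a + 3b + c = 0
  25a + 5b + c = 38/3
  36a + 6b + c = 22
Solving the system yields a = 1, b = -5/3, c = -4.
So h(x) = x^2 - (5/3)x - 4.
Check: h(3) = 0. ✓

h(x) = x^2 - (5/3)x - 4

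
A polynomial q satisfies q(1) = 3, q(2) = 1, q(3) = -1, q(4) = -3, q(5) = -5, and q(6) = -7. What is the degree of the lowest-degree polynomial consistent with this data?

1

Forward differences of the values at x = 1, 2, 3, 4, 5, 6:
  q  : 3  1  -1  -3  -5  -7
  Δ  : -2  -2  -2  -2  -2
  Δ^2: 0  0  0  0
  Δ^3: 0  0  0
  Δ^4: 0  0
  Δ^5: 0
The first differences are constant (-2) and nonzero, while all higher differences vanish, so the minimal degree is 1.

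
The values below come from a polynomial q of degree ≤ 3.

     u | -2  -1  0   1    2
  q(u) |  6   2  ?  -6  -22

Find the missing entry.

On equispaced nodes a degree-3 polynomial has vanishing fourth forward difference, so
  q(-2) - 4·q(-1) + 6·q(0) - 4·q(1) + q(2) = 0.
Substituting the known values and solving for q(0):
  6·q(0) = 0
  q(0) = 0.

0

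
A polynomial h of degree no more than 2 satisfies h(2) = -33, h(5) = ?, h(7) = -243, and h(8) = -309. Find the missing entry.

The 3 known points determine the degree-2 polynomial uniquely.
Write h(s) = as^2 + bs + c. Substituting each data point gives a linear system:
  4a + 2b + c = -33
  49a + 7b + c = -243
  64a + 8b + c = -309
Solving the system yields a = -4, b = -6, c = -5.
So h(s) = -4s² - 6s - 5.
Then h(5) = -135.

-135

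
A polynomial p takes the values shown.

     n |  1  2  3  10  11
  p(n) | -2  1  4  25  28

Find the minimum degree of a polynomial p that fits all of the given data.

Divided differences on the nodes 1, 2, 3, 10, 11:
  order 0: -2  1  4  25  28
  order 1: 3  3  3  3
  order 2: 0  0  0
  order 3: 0  0
  order 4: 0
The order-1 divided differences are all 3 (nonzero) and every higher order vanishes, so the data lies on a polynomial of degree exactly 1.

1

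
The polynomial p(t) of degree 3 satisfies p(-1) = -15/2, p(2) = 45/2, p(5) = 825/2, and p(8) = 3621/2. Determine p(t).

p(t) = 4t^3 - 4t^2 + 2t + 5/2

Write p(t) = at^3 + bt^2 + ct + d. Substituting each data point gives a linear system:
  -a + b - c + d = -15/2
  8a + 4b + 2c + d = 45/2
  125a + 25b + 5c + d = 825/2
  512a + 64b + 8c + d = 3621/2
Solving the system yields a = 4, b = -4, c = 2, d = 5/2.
So p(t) = 4t³ - 4t² + 2t + 5/2.
Check: p(2) = 45/2. ✓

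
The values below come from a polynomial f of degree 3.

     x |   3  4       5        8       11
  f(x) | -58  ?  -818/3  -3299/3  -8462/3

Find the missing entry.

-419/3

The 4 known points determine the degree-3 polynomial uniquely.
Write f(x) = ax^3 + bx^2 + cx + d. Substituting each data point gives a linear system:
  27a + 9b + 3c + d = -58
  125a + 25b + 5c + d = -818/3
  512a + 64b + 8c + d = -3299/3
  1331a + 121b + 11c + d = -8462/3
Solving the system yields a = -2, b = -5/3, c = 4, d = -1.
So f(x) = -2x^3 - (5/3)x^2 + 4x - 1.
Then f(4) = -419/3.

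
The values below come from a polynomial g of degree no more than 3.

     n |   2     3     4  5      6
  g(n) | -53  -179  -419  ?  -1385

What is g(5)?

-809

The 4 known points determine the degree-3 polynomial uniquely.
Write g(n) = an^3 + bn^2 + cn + d. Substituting each data point gives a linear system:
  8a + 4b + 2c + d = -53
  27a + 9b + 3c + d = -179
  64a + 16b + 4c + d = -419
  216a + 36b + 6c + d = -1385
Solving the system yields a = -6, b = -3, c = 3, d = 1.
So g(n) = -6n^3 - 3n^2 + 3n + 1.
Then g(5) = -809.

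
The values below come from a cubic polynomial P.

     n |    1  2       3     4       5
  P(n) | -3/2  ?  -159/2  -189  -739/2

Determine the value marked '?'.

On equispaced nodes a degree-3 polynomial has vanishing fourth forward difference, so
  P(1) - 4·P(2) + 6·P(3) - 4·P(4) + P(5) = 0.
Substituting the known values and solving for P(2):
  -4·P(2) = 92
  P(2) = -23.

-23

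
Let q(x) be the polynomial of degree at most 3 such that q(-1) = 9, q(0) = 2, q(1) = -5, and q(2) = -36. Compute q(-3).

Forward differences of the values at x = -1, 0, 1, 2:
  q  : 9  2  -5  -36
  Δ  : -7  -7  -31
  Δ^2: 0  -24
  Δ^3: -24
The third differences are constant, confirming degree 3.
Interpolating (Newton forward form) and evaluating at x = -3 gives q(-3) = 119.

119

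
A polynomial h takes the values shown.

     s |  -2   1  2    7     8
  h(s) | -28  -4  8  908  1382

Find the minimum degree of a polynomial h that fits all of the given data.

Divided differences on the nodes -2, 1, 2, 7, 8:
  order 0: -28  -4  8  908  1382
  order 1: 8  12  180  474
  order 2: 1  28  49
  order 3: 3  3
  order 4: 0
The order-3 divided differences are all 3 (nonzero) and every higher order vanishes, so the data lies on a polynomial of degree exactly 3.

3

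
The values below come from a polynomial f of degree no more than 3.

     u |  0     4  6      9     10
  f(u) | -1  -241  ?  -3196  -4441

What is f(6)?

The 4 known points determine the degree-3 polynomial uniquely.
Write f(u) = au^3 + bu^2 + cu + d. Substituting each data point gives a linear system:
  d = -1
  64a + 16b + 4c + d = -241
  729a + 81b + 9c + d = -3196
  1000a + 100b + 10c + d = -4441
Solving the system yields a = -5, b = 6, c = -4, d = -1.
So f(u) = -5u^3 + 6u^2 - 4u - 1.
Then f(6) = -889.

-889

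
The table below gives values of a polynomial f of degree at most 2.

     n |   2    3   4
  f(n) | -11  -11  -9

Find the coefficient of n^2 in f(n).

1

Write f(n) = an^2 + bn + c. Substituting each data point gives a linear system:
  4a + 2b + c = -11
  9a + 3b + c = -11
  16a + 4b + c = -9
Solving the system yields a = 1, b = -5, c = -5.
So f(n) = n^2 - 5n - 5.
The leading coefficient is 1.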